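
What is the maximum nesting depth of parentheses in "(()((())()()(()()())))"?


Input: "(()((())()()(()()())))"
Tracking depth:
  Position 0 '(': depth becomes 1
  Position 1 '(': depth becomes 2
  Position 2 ')': depth becomes 1
  Position 3 '(': depth becomes 2
  Position 4 '(': depth becomes 3
  Position 5 '(': depth becomes 4
  Position 6 ')': depth becomes 3
  Position 7 ')': depth becomes 2
  Position 8 '(': depth becomes 3
  Position 9 ')': depth becomes 2
  Position 10 '(': depth becomes 3
  Position 11 ')': depth becomes 2
  Position 12 '(': depth becomes 3
  Position 13 '(': depth becomes 4
  Position 14 ')': depth becomes 3
  Position 15 '(': depth becomes 4
  Position 16 ')': depth becomes 3
  Position 17 '(': depth becomes 4
  Position 18 ')': depth becomes 3
  Position 19 ')': depth becomes 2
  Position 20 ')': depth becomes 1
  Position 21 ')': depth becomes 0
Maximum depth reached: 4

4


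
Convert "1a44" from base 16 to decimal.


Input: "1a44" in base 16
Positional expansion:
  Digit '1' (value 1) x 16^3 = 4096
  Digit 'a' (value 10) x 16^2 = 2560
  Digit '4' (value 4) x 16^1 = 64
  Digit '4' (value 4) x 16^0 = 4
Sum = 6724

6724


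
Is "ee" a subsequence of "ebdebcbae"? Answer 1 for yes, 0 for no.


Check if "ee" is a subsequence of "ebdebcbae"
Greedy scan:
  Position 0 ('e'): matches sub[0] = 'e'
  Position 1 ('b'): no match needed
  Position 2 ('d'): no match needed
  Position 3 ('e'): matches sub[1] = 'e'
  Position 4 ('b'): no match needed
  Position 5 ('c'): no match needed
  Position 6 ('b'): no match needed
  Position 7 ('a'): no match needed
  Position 8 ('e'): no match needed
All 2 characters matched => is a subsequence

1


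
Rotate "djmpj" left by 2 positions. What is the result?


Input: "djmpj", rotate left by 2
First 2 characters: "dj"
Remaining characters: "mpj"
Concatenate remaining + first: "mpj" + "dj" = "mpjdj"

mpjdj


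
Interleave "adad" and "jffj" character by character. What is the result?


Interleaving "adad" and "jffj":
  Position 0: 'a' from first, 'j' from second => "aj"
  Position 1: 'd' from first, 'f' from second => "df"
  Position 2: 'a' from first, 'f' from second => "af"
  Position 3: 'd' from first, 'j' from second => "dj"
Result: ajdfafdj

ajdfafdj


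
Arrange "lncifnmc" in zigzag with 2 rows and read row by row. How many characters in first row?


Zigzag "lncifnmc" into 2 rows:
Placing characters:
  'l' => row 0
  'n' => row 1
  'c' => row 0
  'i' => row 1
  'f' => row 0
  'n' => row 1
  'm' => row 0
  'c' => row 1
Rows:
  Row 0: "lcfm"
  Row 1: "ninc"
First row length: 4

4


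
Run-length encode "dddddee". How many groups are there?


Input: dddddee
Scanning for consecutive runs:
  Group 1: 'd' x 5 (positions 0-4)
  Group 2: 'e' x 2 (positions 5-6)
Total groups: 2

2


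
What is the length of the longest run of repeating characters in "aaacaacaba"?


Input: "aaacaacaba"
Scanning for longest run:
  Position 1 ('a'): continues run of 'a', length=2
  Position 2 ('a'): continues run of 'a', length=3
  Position 3 ('c'): new char, reset run to 1
  Position 4 ('a'): new char, reset run to 1
  Position 5 ('a'): continues run of 'a', length=2
  Position 6 ('c'): new char, reset run to 1
  Position 7 ('a'): new char, reset run to 1
  Position 8 ('b'): new char, reset run to 1
  Position 9 ('a'): new char, reset run to 1
Longest run: 'a' with length 3

3


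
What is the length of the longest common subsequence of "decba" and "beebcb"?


LCS of "decba" and "beebcb"
DP table:
           b    e    e    b    c    b
      0    0    0    0    0    0    0
  d   0    0    0    0    0    0    0
  e   0    0    1    1    1    1    1
  c   0    0    1    1    1    2    2
  b   0    1    1    1    2    2    3
  a   0    1    1    1    2    2    3
LCS length = dp[5][6] = 3

3


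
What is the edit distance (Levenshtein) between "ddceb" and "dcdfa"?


Computing edit distance: "ddceb" -> "dcdfa"
DP table:
           d    c    d    f    a
      0    1    2    3    4    5
  d   1    0    1    2    3    4
  d   2    1    1    1    2    3
  c   3    2    1    2    2    3
  e   4    3    2    2    3    3
  b   5    4    3    3    3    4
Edit distance = dp[5][5] = 4

4


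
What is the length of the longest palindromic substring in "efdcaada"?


Input: "efdcaada"
Checking substrings for palindromes:
  [5:8] "ada" (len 3) => palindrome
  [4:6] "aa" (len 2) => palindrome
Longest palindromic substring: "ada" with length 3

3


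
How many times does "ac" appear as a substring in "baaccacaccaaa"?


Searching for "ac" in "baaccacaccaaa"
Scanning each position:
  Position 0: "ba" => no
  Position 1: "aa" => no
  Position 2: "ac" => MATCH
  Position 3: "cc" => no
  Position 4: "ca" => no
  Position 5: "ac" => MATCH
  Position 6: "ca" => no
  Position 7: "ac" => MATCH
  Position 8: "cc" => no
  Position 9: "ca" => no
  Position 10: "aa" => no
  Position 11: "aa" => no
Total occurrences: 3

3


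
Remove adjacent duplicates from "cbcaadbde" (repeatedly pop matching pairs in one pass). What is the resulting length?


Input: cbcaadbde
Stack-based adjacent duplicate removal:
  Read 'c': push. Stack: c
  Read 'b': push. Stack: cb
  Read 'c': push. Stack: cbc
  Read 'a': push. Stack: cbca
  Read 'a': matches stack top 'a' => pop. Stack: cbc
  Read 'd': push. Stack: cbcd
  Read 'b': push. Stack: cbcdb
  Read 'd': push. Stack: cbcdbd
  Read 'e': push. Stack: cbcdbde
Final stack: "cbcdbde" (length 7)

7


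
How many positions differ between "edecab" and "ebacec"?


Comparing "edecab" and "ebacec" position by position:
  Position 0: 'e' vs 'e' => same
  Position 1: 'd' vs 'b' => DIFFER
  Position 2: 'e' vs 'a' => DIFFER
  Position 3: 'c' vs 'c' => same
  Position 4: 'a' vs 'e' => DIFFER
  Position 5: 'b' vs 'c' => DIFFER
Positions that differ: 4

4


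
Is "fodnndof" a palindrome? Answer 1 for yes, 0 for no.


Input: fodnndof
Reversed: fodnndof
  Compare pos 0 ('f') with pos 7 ('f'): match
  Compare pos 1 ('o') with pos 6 ('o'): match
  Compare pos 2 ('d') with pos 5 ('d'): match
  Compare pos 3 ('n') with pos 4 ('n'): match
Result: palindrome

1


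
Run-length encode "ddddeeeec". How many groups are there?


Input: ddddeeeec
Scanning for consecutive runs:
  Group 1: 'd' x 4 (positions 0-3)
  Group 2: 'e' x 4 (positions 4-7)
  Group 3: 'c' x 1 (positions 8-8)
Total groups: 3

3


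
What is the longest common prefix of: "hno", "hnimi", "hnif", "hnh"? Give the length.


Words: hno, hnimi, hnif, hnh
  Position 0: all 'h' => match
  Position 1: all 'n' => match
  Position 2: ('o', 'i', 'i', 'h') => mismatch, stop
LCP = "hn" (length 2)

2


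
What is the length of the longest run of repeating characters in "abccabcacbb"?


Input: "abccabcacbb"
Scanning for longest run:
  Position 1 ('b'): new char, reset run to 1
  Position 2 ('c'): new char, reset run to 1
  Position 3 ('c'): continues run of 'c', length=2
  Position 4 ('a'): new char, reset run to 1
  Position 5 ('b'): new char, reset run to 1
  Position 6 ('c'): new char, reset run to 1
  Position 7 ('a'): new char, reset run to 1
  Position 8 ('c'): new char, reset run to 1
  Position 9 ('b'): new char, reset run to 1
  Position 10 ('b'): continues run of 'b', length=2
Longest run: 'c' with length 2

2


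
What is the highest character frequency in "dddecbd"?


Input: dddecbd
Character counts:
  'b': 1
  'c': 1
  'd': 4
  'e': 1
Maximum frequency: 4

4


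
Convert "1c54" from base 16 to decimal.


Input: "1c54" in base 16
Positional expansion:
  Digit '1' (value 1) x 16^3 = 4096
  Digit 'c' (value 12) x 16^2 = 3072
  Digit '5' (value 5) x 16^1 = 80
  Digit '4' (value 4) x 16^0 = 4
Sum = 7252

7252


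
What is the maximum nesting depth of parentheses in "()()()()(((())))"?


Input: "()()()()(((())))"
Tracking depth:
  Position 0 '(': depth becomes 1
  Position 1 ')': depth becomes 0
  Position 2 '(': depth becomes 1
  Position 3 ')': depth becomes 0
  Position 4 '(': depth becomes 1
  Position 5 ')': depth becomes 0
  Position 6 '(': depth becomes 1
  Position 7 ')': depth becomes 0
  Position 8 '(': depth becomes 1
  Position 9 '(': depth becomes 2
  Position 10 '(': depth becomes 3
  Position 11 '(': depth becomes 4
  Position 12 ')': depth becomes 3
  Position 13 ')': depth becomes 2
  Position 14 ')': depth becomes 1
  Position 15 ')': depth becomes 0
Maximum depth reached: 4

4


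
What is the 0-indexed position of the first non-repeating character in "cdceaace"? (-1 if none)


Input: cdceaace
Character frequencies:
  'a': 2
  'c': 3
  'd': 1
  'e': 2
Scanning left to right for freq == 1:
  Position 0 ('c'): freq=3, skip
  Position 1 ('d'): unique! => answer = 1

1


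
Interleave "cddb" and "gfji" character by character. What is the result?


Interleaving "cddb" and "gfji":
  Position 0: 'c' from first, 'g' from second => "cg"
  Position 1: 'd' from first, 'f' from second => "df"
  Position 2: 'd' from first, 'j' from second => "dj"
  Position 3: 'b' from first, 'i' from second => "bi"
Result: cgdfdjbi

cgdfdjbi


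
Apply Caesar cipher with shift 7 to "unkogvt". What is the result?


Caesar cipher: shift "unkogvt" by 7
  'u' (pos 20) + 7 = pos 1 = 'b'
  'n' (pos 13) + 7 = pos 20 = 'u'
  'k' (pos 10) + 7 = pos 17 = 'r'
  'o' (pos 14) + 7 = pos 21 = 'v'
  'g' (pos 6) + 7 = pos 13 = 'n'
  'v' (pos 21) + 7 = pos 2 = 'c'
  't' (pos 19) + 7 = pos 0 = 'a'
Result: burvnca

burvnca


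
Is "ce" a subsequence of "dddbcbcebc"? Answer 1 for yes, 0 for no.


Check if "ce" is a subsequence of "dddbcbcebc"
Greedy scan:
  Position 0 ('d'): no match needed
  Position 1 ('d'): no match needed
  Position 2 ('d'): no match needed
  Position 3 ('b'): no match needed
  Position 4 ('c'): matches sub[0] = 'c'
  Position 5 ('b'): no match needed
  Position 6 ('c'): no match needed
  Position 7 ('e'): matches sub[1] = 'e'
  Position 8 ('b'): no match needed
  Position 9 ('c'): no match needed
All 2 characters matched => is a subsequence

1


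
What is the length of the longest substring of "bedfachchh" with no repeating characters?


Input: "bedfachchh"
Sliding window (track last position of each char):
  Position 0 ('b'): window [0,0] length 1 -- new best
  Position 1 ('e'): window [0,1] length 2 -- new best
  Position 2 ('d'): window [0,2] length 3 -- new best
  Position 3 ('f'): window [0,3] length 4 -- new best
  Position 4 ('a'): window [0,4] length 5 -- new best
  Position 5 ('c'): window [0,5] length 6 -- new best
  Position 6 ('h'): window [0,6] length 7 -- new best
  Position 7 ('c'): repeat (last at 5), move window start to 6
  Position 7 ('c'): window [6,7] length 2
  Position 8 ('h'): repeat (last at 6), move window start to 7
  Position 8 ('h'): window [7,8] length 2
  Position 9 ('h'): repeat (last at 8), move window start to 9
  Position 9 ('h'): window [9,9] length 1
Longest substring with no repeats: "bedfach" with length 7

7


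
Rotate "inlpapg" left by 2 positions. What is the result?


Input: "inlpapg", rotate left by 2
First 2 characters: "in"
Remaining characters: "lpapg"
Concatenate remaining + first: "lpapg" + "in" = "lpapgin"

lpapgin


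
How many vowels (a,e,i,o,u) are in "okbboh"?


Input: okbboh
Checking each character:
  'o' at position 0: vowel (running total: 1)
  'k' at position 1: consonant
  'b' at position 2: consonant
  'b' at position 3: consonant
  'o' at position 4: vowel (running total: 2)
  'h' at position 5: consonant
Total vowels: 2

2


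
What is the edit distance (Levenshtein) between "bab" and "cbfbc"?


Computing edit distance: "bab" -> "cbfbc"
DP table:
           c    b    f    b    c
      0    1    2    3    4    5
  b   1    1    1    2    3    4
  a   2    2    2    2    3    4
  b   3    3    2    3    2    3
Edit distance = dp[3][5] = 3

3


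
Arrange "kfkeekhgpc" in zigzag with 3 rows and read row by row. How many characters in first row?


Zigzag "kfkeekhgpc" into 3 rows:
Placing characters:
  'k' => row 0
  'f' => row 1
  'k' => row 2
  'e' => row 1
  'e' => row 0
  'k' => row 1
  'h' => row 2
  'g' => row 1
  'p' => row 0
  'c' => row 1
Rows:
  Row 0: "kep"
  Row 1: "fekgc"
  Row 2: "kh"
First row length: 3

3


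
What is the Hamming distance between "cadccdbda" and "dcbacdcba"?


Comparing "cadccdbda" and "dcbacdcba" position by position:
  Position 0: 'c' vs 'd' => differ
  Position 1: 'a' vs 'c' => differ
  Position 2: 'd' vs 'b' => differ
  Position 3: 'c' vs 'a' => differ
  Position 4: 'c' vs 'c' => same
  Position 5: 'd' vs 'd' => same
  Position 6: 'b' vs 'c' => differ
  Position 7: 'd' vs 'b' => differ
  Position 8: 'a' vs 'a' => same
Total differences (Hamming distance): 6

6


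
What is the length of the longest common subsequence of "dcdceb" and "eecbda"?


LCS of "dcdceb" and "eecbda"
DP table:
           e    e    c    b    d    a
      0    0    0    0    0    0    0
  d   0    0    0    0    0    1    1
  c   0    0    0    1    1    1    1
  d   0    0    0    1    1    2    2
  c   0    0    0    1    1    2    2
  e   0    1    1    1    1    2    2
  b   0    1    1    1    2    2    2
LCS length = dp[6][6] = 2

2


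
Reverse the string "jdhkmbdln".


Input: jdhkmbdln
Reading characters right to left:
  Position 8: 'n'
  Position 7: 'l'
  Position 6: 'd'
  Position 5: 'b'
  Position 4: 'm'
  Position 3: 'k'
  Position 2: 'h'
  Position 1: 'd'
  Position 0: 'j'
Reversed: nldbmkhdj

nldbmkhdj


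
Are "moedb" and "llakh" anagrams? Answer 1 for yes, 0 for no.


Strings: "moedb", "llakh"
Sorted first:  bdemo
Sorted second: ahkll
Differ at position 0: 'b' vs 'a' => not anagrams

0


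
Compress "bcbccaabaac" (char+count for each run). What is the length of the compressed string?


Input: bcbccaabaac
Runs:
  'b' x 1 => "b1"
  'c' x 1 => "c1"
  'b' x 1 => "b1"
  'c' x 2 => "c2"
  'a' x 2 => "a2"
  'b' x 1 => "b1"
  'a' x 2 => "a2"
  'c' x 1 => "c1"
Compressed: "b1c1b1c2a2b1a2c1"
Compressed length: 16

16


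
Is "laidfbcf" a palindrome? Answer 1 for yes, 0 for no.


Input: laidfbcf
Reversed: fcbfdial
  Compare pos 0 ('l') with pos 7 ('f'): MISMATCH
  Compare pos 1 ('a') with pos 6 ('c'): MISMATCH
  Compare pos 2 ('i') with pos 5 ('b'): MISMATCH
  Compare pos 3 ('d') with pos 4 ('f'): MISMATCH
Result: not a palindrome

0


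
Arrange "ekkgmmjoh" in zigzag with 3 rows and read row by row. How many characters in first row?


Zigzag "ekkgmmjoh" into 3 rows:
Placing characters:
  'e' => row 0
  'k' => row 1
  'k' => row 2
  'g' => row 1
  'm' => row 0
  'm' => row 1
  'j' => row 2
  'o' => row 1
  'h' => row 0
Rows:
  Row 0: "emh"
  Row 1: "kgmo"
  Row 2: "kj"
First row length: 3

3


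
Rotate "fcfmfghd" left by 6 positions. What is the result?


Input: "fcfmfghd", rotate left by 6
First 6 characters: "fcfmfg"
Remaining characters: "hd"
Concatenate remaining + first: "hd" + "fcfmfg" = "hdfcfmfg"

hdfcfmfg


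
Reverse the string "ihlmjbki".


Input: ihlmjbki
Reading characters right to left:
  Position 7: 'i'
  Position 6: 'k'
  Position 5: 'b'
  Position 4: 'j'
  Position 3: 'm'
  Position 2: 'l'
  Position 1: 'h'
  Position 0: 'i'
Reversed: ikbjmlhi

ikbjmlhi


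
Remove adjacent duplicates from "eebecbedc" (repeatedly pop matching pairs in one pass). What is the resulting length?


Input: eebecbedc
Stack-based adjacent duplicate removal:
  Read 'e': push. Stack: e
  Read 'e': matches stack top 'e' => pop. Stack: (empty)
  Read 'b': push. Stack: b
  Read 'e': push. Stack: be
  Read 'c': push. Stack: bec
  Read 'b': push. Stack: becb
  Read 'e': push. Stack: becbe
  Read 'd': push. Stack: becbed
  Read 'c': push. Stack: becbedc
Final stack: "becbedc" (length 7)

7


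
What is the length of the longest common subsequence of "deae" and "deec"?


LCS of "deae" and "deec"
DP table:
           d    e    e    c
      0    0    0    0    0
  d   0    1    1    1    1
  e   0    1    2    2    2
  a   0    1    2    2    2
  e   0    1    2    3    3
LCS length = dp[4][4] = 3

3


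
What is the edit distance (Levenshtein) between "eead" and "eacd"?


Computing edit distance: "eead" -> "eacd"
DP table:
           e    a    c    d
      0    1    2    3    4
  e   1    0    1    2    3
  e   2    1    1    2    3
  a   3    2    1    2    3
  d   4    3    2    2    2
Edit distance = dp[4][4] = 2

2


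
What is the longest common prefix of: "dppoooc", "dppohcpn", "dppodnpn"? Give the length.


Words: dppoooc, dppohcpn, dppodnpn
  Position 0: all 'd' => match
  Position 1: all 'p' => match
  Position 2: all 'p' => match
  Position 3: all 'o' => match
  Position 4: ('o', 'h', 'd') => mismatch, stop
LCP = "dppo" (length 4)

4


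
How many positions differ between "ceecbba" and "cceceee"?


Comparing "ceecbba" and "cceceee" position by position:
  Position 0: 'c' vs 'c' => same
  Position 1: 'e' vs 'c' => DIFFER
  Position 2: 'e' vs 'e' => same
  Position 3: 'c' vs 'c' => same
  Position 4: 'b' vs 'e' => DIFFER
  Position 5: 'b' vs 'e' => DIFFER
  Position 6: 'a' vs 'e' => DIFFER
Positions that differ: 4

4


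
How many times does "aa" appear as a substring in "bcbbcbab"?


Searching for "aa" in "bcbbcbab"
Scanning each position:
  Position 0: "bc" => no
  Position 1: "cb" => no
  Position 2: "bb" => no
  Position 3: "bc" => no
  Position 4: "cb" => no
  Position 5: "ba" => no
  Position 6: "ab" => no
Total occurrences: 0

0


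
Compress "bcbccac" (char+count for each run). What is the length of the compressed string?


Input: bcbccac
Runs:
  'b' x 1 => "b1"
  'c' x 1 => "c1"
  'b' x 1 => "b1"
  'c' x 2 => "c2"
  'a' x 1 => "a1"
  'c' x 1 => "c1"
Compressed: "b1c1b1c2a1c1"
Compressed length: 12

12


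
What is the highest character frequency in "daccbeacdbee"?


Input: daccbeacdbee
Character counts:
  'a': 2
  'b': 2
  'c': 3
  'd': 2
  'e': 3
Maximum frequency: 3

3


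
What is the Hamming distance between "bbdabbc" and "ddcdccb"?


Comparing "bbdabbc" and "ddcdccb" position by position:
  Position 0: 'b' vs 'd' => differ
  Position 1: 'b' vs 'd' => differ
  Position 2: 'd' vs 'c' => differ
  Position 3: 'a' vs 'd' => differ
  Position 4: 'b' vs 'c' => differ
  Position 5: 'b' vs 'c' => differ
  Position 6: 'c' vs 'b' => differ
Total differences (Hamming distance): 7

7


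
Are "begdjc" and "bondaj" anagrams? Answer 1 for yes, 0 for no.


Strings: "begdjc", "bondaj"
Sorted first:  bcdegj
Sorted second: abdjno
Differ at position 0: 'b' vs 'a' => not anagrams

0


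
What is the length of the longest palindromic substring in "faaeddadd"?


Input: "faaeddadd"
Checking substrings for palindromes:
  [4:9] "ddadd" (len 5) => palindrome
  [5:8] "dad" (len 3) => palindrome
  [1:3] "aa" (len 2) => palindrome
  [4:6] "dd" (len 2) => palindrome
  [7:9] "dd" (len 2) => palindrome
Longest palindromic substring: "ddadd" with length 5

5


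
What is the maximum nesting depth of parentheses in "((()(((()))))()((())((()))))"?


Input: "((()(((()))))()((())((()))))"
Tracking depth:
  Position 0 '(': depth becomes 1
  Position 1 '(': depth becomes 2
  Position 2 '(': depth becomes 3
  Position 3 ')': depth becomes 2
  Position 4 '(': depth becomes 3
  Position 5 '(': depth becomes 4
  Position 6 '(': depth becomes 5
  Position 7 '(': depth becomes 6
  Position 8 ')': depth becomes 5
  Position 9 ')': depth becomes 4
  Position 10 ')': depth becomes 3
  Position 11 ')': depth becomes 2
  Position 12 ')': depth becomes 1
  Position 13 '(': depth becomes 2
  Position 14 ')': depth becomes 1
  Position 15 '(': depth becomes 2
  Position 16 '(': depth becomes 3
  Position 17 '(': depth becomes 4
  Position 18 ')': depth becomes 3
  Position 19 ')': depth becomes 2
  Position 20 '(': depth becomes 3
  Position 21 '(': depth becomes 4
  Position 22 '(': depth becomes 5
  Position 23 ')': depth becomes 4
  Position 24 ')': depth becomes 3
  Position 25 ')': depth becomes 2
  Position 26 ')': depth becomes 1
  Position 27 ')': depth becomes 0
Maximum depth reached: 6

6


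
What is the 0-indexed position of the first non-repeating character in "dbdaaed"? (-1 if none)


Input: dbdaaed
Character frequencies:
  'a': 2
  'b': 1
  'd': 3
  'e': 1
Scanning left to right for freq == 1:
  Position 0 ('d'): freq=3, skip
  Position 1 ('b'): unique! => answer = 1

1


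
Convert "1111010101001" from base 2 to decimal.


Input: "1111010101001" in base 2
Positional expansion:
  Digit '1' (value 1) x 2^12 = 4096
  Digit '1' (value 1) x 2^11 = 2048
  Digit '1' (value 1) x 2^10 = 1024
  Digit '1' (value 1) x 2^9 = 512
  Digit '0' (value 0) x 2^8 = 0
  Digit '1' (value 1) x 2^7 = 128
  Digit '0' (value 0) x 2^6 = 0
  Digit '1' (value 1) x 2^5 = 32
  Digit '0' (value 0) x 2^4 = 0
  Digit '1' (value 1) x 2^3 = 8
  Digit '0' (value 0) x 2^2 = 0
  Digit '0' (value 0) x 2^1 = 0
  Digit '1' (value 1) x 2^0 = 1
Sum = 7849

7849


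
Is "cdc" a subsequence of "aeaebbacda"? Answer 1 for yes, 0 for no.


Check if "cdc" is a subsequence of "aeaebbacda"
Greedy scan:
  Position 0 ('a'): no match needed
  Position 1 ('e'): no match needed
  Position 2 ('a'): no match needed
  Position 3 ('e'): no match needed
  Position 4 ('b'): no match needed
  Position 5 ('b'): no match needed
  Position 6 ('a'): no match needed
  Position 7 ('c'): matches sub[0] = 'c'
  Position 8 ('d'): matches sub[1] = 'd'
  Position 9 ('a'): no match needed
Only matched 2/3 characters => not a subsequence

0


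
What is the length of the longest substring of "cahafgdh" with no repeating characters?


Input: "cahafgdh"
Sliding window (track last position of each char):
  Position 0 ('c'): window [0,0] length 1 -- new best
  Position 1 ('a'): window [0,1] length 2 -- new best
  Position 2 ('h'): window [0,2] length 3 -- new best
  Position 3 ('a'): repeat (last at 1), move window start to 2
  Position 3 ('a'): window [2,3] length 2
  Position 4 ('f'): window [2,4] length 3
  Position 5 ('g'): window [2,5] length 4 -- new best
  Position 6 ('d'): window [2,6] length 5 -- new best
  Position 7 ('h'): repeat (last at 2), move window start to 3
  Position 7 ('h'): window [3,7] length 5
Longest substring with no repeats: "hafgd" with length 5

5


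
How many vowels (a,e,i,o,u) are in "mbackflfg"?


Input: mbackflfg
Checking each character:
  'm' at position 0: consonant
  'b' at position 1: consonant
  'a' at position 2: vowel (running total: 1)
  'c' at position 3: consonant
  'k' at position 4: consonant
  'f' at position 5: consonant
  'l' at position 6: consonant
  'f' at position 7: consonant
  'g' at position 8: consonant
Total vowels: 1

1


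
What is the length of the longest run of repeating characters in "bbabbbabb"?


Input: "bbabbbabb"
Scanning for longest run:
  Position 1 ('b'): continues run of 'b', length=2
  Position 2 ('a'): new char, reset run to 1
  Position 3 ('b'): new char, reset run to 1
  Position 4 ('b'): continues run of 'b', length=2
  Position 5 ('b'): continues run of 'b', length=3
  Position 6 ('a'): new char, reset run to 1
  Position 7 ('b'): new char, reset run to 1
  Position 8 ('b'): continues run of 'b', length=2
Longest run: 'b' with length 3

3


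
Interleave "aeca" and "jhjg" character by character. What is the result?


Interleaving "aeca" and "jhjg":
  Position 0: 'a' from first, 'j' from second => "aj"
  Position 1: 'e' from first, 'h' from second => "eh"
  Position 2: 'c' from first, 'j' from second => "cj"
  Position 3: 'a' from first, 'g' from second => "ag"
Result: ajehcjag

ajehcjag


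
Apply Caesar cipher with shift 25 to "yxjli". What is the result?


Caesar cipher: shift "yxjli" by 25
  'y' (pos 24) + 25 = pos 23 = 'x'
  'x' (pos 23) + 25 = pos 22 = 'w'
  'j' (pos 9) + 25 = pos 8 = 'i'
  'l' (pos 11) + 25 = pos 10 = 'k'
  'i' (pos 8) + 25 = pos 7 = 'h'
Result: xwikh

xwikh


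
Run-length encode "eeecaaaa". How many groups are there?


Input: eeecaaaa
Scanning for consecutive runs:
  Group 1: 'e' x 3 (positions 0-2)
  Group 2: 'c' x 1 (positions 3-3)
  Group 3: 'a' x 4 (positions 4-7)
Total groups: 3

3


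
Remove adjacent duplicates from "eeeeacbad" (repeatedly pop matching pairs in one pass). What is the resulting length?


Input: eeeeacbad
Stack-based adjacent duplicate removal:
  Read 'e': push. Stack: e
  Read 'e': matches stack top 'e' => pop. Stack: (empty)
  Read 'e': push. Stack: e
  Read 'e': matches stack top 'e' => pop. Stack: (empty)
  Read 'a': push. Stack: a
  Read 'c': push. Stack: ac
  Read 'b': push. Stack: acb
  Read 'a': push. Stack: acba
  Read 'd': push. Stack: acbad
Final stack: "acbad" (length 5)

5


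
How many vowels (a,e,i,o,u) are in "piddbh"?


Input: piddbh
Checking each character:
  'p' at position 0: consonant
  'i' at position 1: vowel (running total: 1)
  'd' at position 2: consonant
  'd' at position 3: consonant
  'b' at position 4: consonant
  'h' at position 5: consonant
Total vowels: 1

1


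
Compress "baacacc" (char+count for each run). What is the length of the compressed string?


Input: baacacc
Runs:
  'b' x 1 => "b1"
  'a' x 2 => "a2"
  'c' x 1 => "c1"
  'a' x 1 => "a1"
  'c' x 2 => "c2"
Compressed: "b1a2c1a1c2"
Compressed length: 10

10


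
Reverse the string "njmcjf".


Input: njmcjf
Reading characters right to left:
  Position 5: 'f'
  Position 4: 'j'
  Position 3: 'c'
  Position 2: 'm'
  Position 1: 'j'
  Position 0: 'n'
Reversed: fjcmjn

fjcmjn


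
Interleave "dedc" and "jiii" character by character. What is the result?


Interleaving "dedc" and "jiii":
  Position 0: 'd' from first, 'j' from second => "dj"
  Position 1: 'e' from first, 'i' from second => "ei"
  Position 2: 'd' from first, 'i' from second => "di"
  Position 3: 'c' from first, 'i' from second => "ci"
Result: djeidici

djeidici


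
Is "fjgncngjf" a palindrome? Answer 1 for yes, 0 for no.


Input: fjgncngjf
Reversed: fjgncngjf
  Compare pos 0 ('f') with pos 8 ('f'): match
  Compare pos 1 ('j') with pos 7 ('j'): match
  Compare pos 2 ('g') with pos 6 ('g'): match
  Compare pos 3 ('n') with pos 5 ('n'): match
Result: palindrome

1


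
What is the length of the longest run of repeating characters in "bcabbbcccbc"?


Input: "bcabbbcccbc"
Scanning for longest run:
  Position 1 ('c'): new char, reset run to 1
  Position 2 ('a'): new char, reset run to 1
  Position 3 ('b'): new char, reset run to 1
  Position 4 ('b'): continues run of 'b', length=2
  Position 5 ('b'): continues run of 'b', length=3
  Position 6 ('c'): new char, reset run to 1
  Position 7 ('c'): continues run of 'c', length=2
  Position 8 ('c'): continues run of 'c', length=3
  Position 9 ('b'): new char, reset run to 1
  Position 10 ('c'): new char, reset run to 1
Longest run: 'b' with length 3

3


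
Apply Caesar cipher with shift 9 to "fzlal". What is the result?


Caesar cipher: shift "fzlal" by 9
  'f' (pos 5) + 9 = pos 14 = 'o'
  'z' (pos 25) + 9 = pos 8 = 'i'
  'l' (pos 11) + 9 = pos 20 = 'u'
  'a' (pos 0) + 9 = pos 9 = 'j'
  'l' (pos 11) + 9 = pos 20 = 'u'
Result: oiuju

oiuju


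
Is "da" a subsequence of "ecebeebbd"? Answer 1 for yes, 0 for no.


Check if "da" is a subsequence of "ecebeebbd"
Greedy scan:
  Position 0 ('e'): no match needed
  Position 1 ('c'): no match needed
  Position 2 ('e'): no match needed
  Position 3 ('b'): no match needed
  Position 4 ('e'): no match needed
  Position 5 ('e'): no match needed
  Position 6 ('b'): no match needed
  Position 7 ('b'): no match needed
  Position 8 ('d'): matches sub[0] = 'd'
Only matched 1/2 characters => not a subsequence

0


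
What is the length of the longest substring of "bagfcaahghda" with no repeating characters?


Input: "bagfcaahghda"
Sliding window (track last position of each char):
  Position 0 ('b'): window [0,0] length 1 -- new best
  Position 1 ('a'): window [0,1] length 2 -- new best
  Position 2 ('g'): window [0,2] length 3 -- new best
  Position 3 ('f'): window [0,3] length 4 -- new best
  Position 4 ('c'): window [0,4] length 5 -- new best
  Position 5 ('a'): repeat (last at 1), move window start to 2
  Position 5 ('a'): window [2,5] length 4
  Position 6 ('a'): repeat (last at 5), move window start to 6
  Position 6 ('a'): window [6,6] length 1
  Position 7 ('h'): window [6,7] length 2
  Position 8 ('g'): window [6,8] length 3
  Position 9 ('h'): repeat (last at 7), move window start to 8
  Position 9 ('h'): window [8,9] length 2
  Position 10 ('d'): window [8,10] length 3
  Position 11 ('a'): window [8,11] length 4
Longest substring with no repeats: "bagfc" with length 5

5


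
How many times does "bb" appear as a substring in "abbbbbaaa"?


Searching for "bb" in "abbbbbaaa"
Scanning each position:
  Position 0: "ab" => no
  Position 1: "bb" => MATCH
  Position 2: "bb" => MATCH
  Position 3: "bb" => MATCH
  Position 4: "bb" => MATCH
  Position 5: "ba" => no
  Position 6: "aa" => no
  Position 7: "aa" => no
Total occurrences: 4

4


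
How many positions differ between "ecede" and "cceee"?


Comparing "ecede" and "cceee" position by position:
  Position 0: 'e' vs 'c' => DIFFER
  Position 1: 'c' vs 'c' => same
  Position 2: 'e' vs 'e' => same
  Position 3: 'd' vs 'e' => DIFFER
  Position 4: 'e' vs 'e' => same
Positions that differ: 2

2


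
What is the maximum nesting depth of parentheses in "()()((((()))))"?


Input: "()()((((()))))"
Tracking depth:
  Position 0 '(': depth becomes 1
  Position 1 ')': depth becomes 0
  Position 2 '(': depth becomes 1
  Position 3 ')': depth becomes 0
  Position 4 '(': depth becomes 1
  Position 5 '(': depth becomes 2
  Position 6 '(': depth becomes 3
  Position 7 '(': depth becomes 4
  Position 8 '(': depth becomes 5
  Position 9 ')': depth becomes 4
  Position 10 ')': depth becomes 3
  Position 11 ')': depth becomes 2
  Position 12 ')': depth becomes 1
  Position 13 ')': depth becomes 0
Maximum depth reached: 5

5


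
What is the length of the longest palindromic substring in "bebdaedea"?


Input: "bebdaedea"
Checking substrings for palindromes:
  [4:9] "aedea" (len 5) => palindrome
  [0:3] "beb" (len 3) => palindrome
  [5:8] "ede" (len 3) => palindrome
Longest palindromic substring: "aedea" with length 5

5


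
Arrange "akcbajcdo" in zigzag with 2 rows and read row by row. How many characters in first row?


Zigzag "akcbajcdo" into 2 rows:
Placing characters:
  'a' => row 0
  'k' => row 1
  'c' => row 0
  'b' => row 1
  'a' => row 0
  'j' => row 1
  'c' => row 0
  'd' => row 1
  'o' => row 0
Rows:
  Row 0: "acaco"
  Row 1: "kbjd"
First row length: 5

5


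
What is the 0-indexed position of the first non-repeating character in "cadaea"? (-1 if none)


Input: cadaea
Character frequencies:
  'a': 3
  'c': 1
  'd': 1
  'e': 1
Scanning left to right for freq == 1:
  Position 0 ('c'): unique! => answer = 0

0


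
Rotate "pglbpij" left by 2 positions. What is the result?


Input: "pglbpij", rotate left by 2
First 2 characters: "pg"
Remaining characters: "lbpij"
Concatenate remaining + first: "lbpij" + "pg" = "lbpijpg"

lbpijpg


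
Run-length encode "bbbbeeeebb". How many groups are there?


Input: bbbbeeeebb
Scanning for consecutive runs:
  Group 1: 'b' x 4 (positions 0-3)
  Group 2: 'e' x 4 (positions 4-7)
  Group 3: 'b' x 2 (positions 8-9)
Total groups: 3

3


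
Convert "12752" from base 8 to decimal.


Input: "12752" in base 8
Positional expansion:
  Digit '1' (value 1) x 8^4 = 4096
  Digit '2' (value 2) x 8^3 = 1024
  Digit '7' (value 7) x 8^2 = 448
  Digit '5' (value 5) x 8^1 = 40
  Digit '2' (value 2) x 8^0 = 2
Sum = 5610

5610


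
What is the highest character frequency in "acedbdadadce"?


Input: acedbdadadce
Character counts:
  'a': 3
  'b': 1
  'c': 2
  'd': 4
  'e': 2
Maximum frequency: 4

4


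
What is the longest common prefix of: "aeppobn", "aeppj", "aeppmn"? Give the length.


Words: aeppobn, aeppj, aeppmn
  Position 0: all 'a' => match
  Position 1: all 'e' => match
  Position 2: all 'p' => match
  Position 3: all 'p' => match
  Position 4: ('o', 'j', 'm') => mismatch, stop
LCP = "aepp" (length 4)

4


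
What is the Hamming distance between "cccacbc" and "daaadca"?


Comparing "cccacbc" and "daaadca" position by position:
  Position 0: 'c' vs 'd' => differ
  Position 1: 'c' vs 'a' => differ
  Position 2: 'c' vs 'a' => differ
  Position 3: 'a' vs 'a' => same
  Position 4: 'c' vs 'd' => differ
  Position 5: 'b' vs 'c' => differ
  Position 6: 'c' vs 'a' => differ
Total differences (Hamming distance): 6

6


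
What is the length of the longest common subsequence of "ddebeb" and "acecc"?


LCS of "ddebeb" and "acecc"
DP table:
           a    c    e    c    c
      0    0    0    0    0    0
  d   0    0    0    0    0    0
  d   0    0    0    0    0    0
  e   0    0    0    1    1    1
  b   0    0    0    1    1    1
  e   0    0    0    1    1    1
  b   0    0    0    1    1    1
LCS length = dp[6][5] = 1

1


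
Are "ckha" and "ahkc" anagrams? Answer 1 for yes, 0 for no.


Strings: "ckha", "ahkc"
Sorted first:  achk
Sorted second: achk
Sorted forms match => anagrams

1


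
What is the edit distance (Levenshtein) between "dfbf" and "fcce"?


Computing edit distance: "dfbf" -> "fcce"
DP table:
           f    c    c    e
      0    1    2    3    4
  d   1    1    2    3    4
  f   2    1    2    3    4
  b   3    2    2    3    4
  f   4    3    3    3    4
Edit distance = dp[4][4] = 4

4


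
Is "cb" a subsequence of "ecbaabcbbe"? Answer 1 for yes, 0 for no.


Check if "cb" is a subsequence of "ecbaabcbbe"
Greedy scan:
  Position 0 ('e'): no match needed
  Position 1 ('c'): matches sub[0] = 'c'
  Position 2 ('b'): matches sub[1] = 'b'
  Position 3 ('a'): no match needed
  Position 4 ('a'): no match needed
  Position 5 ('b'): no match needed
  Position 6 ('c'): no match needed
  Position 7 ('b'): no match needed
  Position 8 ('b'): no match needed
  Position 9 ('e'): no match needed
All 2 characters matched => is a subsequence

1


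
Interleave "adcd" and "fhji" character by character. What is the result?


Interleaving "adcd" and "fhji":
  Position 0: 'a' from first, 'f' from second => "af"
  Position 1: 'd' from first, 'h' from second => "dh"
  Position 2: 'c' from first, 'j' from second => "cj"
  Position 3: 'd' from first, 'i' from second => "di"
Result: afdhcjdi

afdhcjdi


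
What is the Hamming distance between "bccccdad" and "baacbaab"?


Comparing "bccccdad" and "baacbaab" position by position:
  Position 0: 'b' vs 'b' => same
  Position 1: 'c' vs 'a' => differ
  Position 2: 'c' vs 'a' => differ
  Position 3: 'c' vs 'c' => same
  Position 4: 'c' vs 'b' => differ
  Position 5: 'd' vs 'a' => differ
  Position 6: 'a' vs 'a' => same
  Position 7: 'd' vs 'b' => differ
Total differences (Hamming distance): 5

5


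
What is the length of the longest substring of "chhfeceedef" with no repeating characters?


Input: "chhfeceedef"
Sliding window (track last position of each char):
  Position 0 ('c'): window [0,0] length 1 -- new best
  Position 1 ('h'): window [0,1] length 2 -- new best
  Position 2 ('h'): repeat (last at 1), move window start to 2
  Position 2 ('h'): window [2,2] length 1
  Position 3 ('f'): window [2,3] length 2
  Position 4 ('e'): window [2,4] length 3 -- new best
  Position 5 ('c'): window [2,5] length 4 -- new best
  Position 6 ('e'): repeat (last at 4), move window start to 5
  Position 6 ('e'): window [5,6] length 2
  Position 7 ('e'): repeat (last at 6), move window start to 7
  Position 7 ('e'): window [7,7] length 1
  Position 8 ('d'): window [7,8] length 2
  Position 9 ('e'): repeat (last at 7), move window start to 8
  Position 9 ('e'): window [8,9] length 2
  Position 10 ('f'): window [8,10] length 3
Longest substring with no repeats: "hfec" with length 4

4


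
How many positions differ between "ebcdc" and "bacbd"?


Comparing "ebcdc" and "bacbd" position by position:
  Position 0: 'e' vs 'b' => DIFFER
  Position 1: 'b' vs 'a' => DIFFER
  Position 2: 'c' vs 'c' => same
  Position 3: 'd' vs 'b' => DIFFER
  Position 4: 'c' vs 'd' => DIFFER
Positions that differ: 4

4


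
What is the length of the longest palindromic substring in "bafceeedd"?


Input: "bafceeedd"
Checking substrings for palindromes:
  [4:7] "eee" (len 3) => palindrome
  [4:6] "ee" (len 2) => palindrome
  [5:7] "ee" (len 2) => palindrome
  [7:9] "dd" (len 2) => palindrome
Longest palindromic substring: "eee" with length 3

3


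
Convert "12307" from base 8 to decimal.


Input: "12307" in base 8
Positional expansion:
  Digit '1' (value 1) x 8^4 = 4096
  Digit '2' (value 2) x 8^3 = 1024
  Digit '3' (value 3) x 8^2 = 192
  Digit '0' (value 0) x 8^1 = 0
  Digit '7' (value 7) x 8^0 = 7
Sum = 5319

5319


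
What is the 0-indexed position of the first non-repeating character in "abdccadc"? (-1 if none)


Input: abdccadc
Character frequencies:
  'a': 2
  'b': 1
  'c': 3
  'd': 2
Scanning left to right for freq == 1:
  Position 0 ('a'): freq=2, skip
  Position 1 ('b'): unique! => answer = 1

1


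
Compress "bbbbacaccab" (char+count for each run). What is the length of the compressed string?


Input: bbbbacaccab
Runs:
  'b' x 4 => "b4"
  'a' x 1 => "a1"
  'c' x 1 => "c1"
  'a' x 1 => "a1"
  'c' x 2 => "c2"
  'a' x 1 => "a1"
  'b' x 1 => "b1"
Compressed: "b4a1c1a1c2a1b1"
Compressed length: 14

14


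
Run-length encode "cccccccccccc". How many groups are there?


Input: cccccccccccc
Scanning for consecutive runs:
  Group 1: 'c' x 12 (positions 0-11)
Total groups: 1

1


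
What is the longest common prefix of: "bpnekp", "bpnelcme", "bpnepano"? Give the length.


Words: bpnekp, bpnelcme, bpnepano
  Position 0: all 'b' => match
  Position 1: all 'p' => match
  Position 2: all 'n' => match
  Position 3: all 'e' => match
  Position 4: ('k', 'l', 'p') => mismatch, stop
LCP = "bpne" (length 4)

4


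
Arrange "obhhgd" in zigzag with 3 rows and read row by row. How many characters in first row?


Zigzag "obhhgd" into 3 rows:
Placing characters:
  'o' => row 0
  'b' => row 1
  'h' => row 2
  'h' => row 1
  'g' => row 0
  'd' => row 1
Rows:
  Row 0: "og"
  Row 1: "bhd"
  Row 2: "h"
First row length: 2

2


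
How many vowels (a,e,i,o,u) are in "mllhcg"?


Input: mllhcg
Checking each character:
  'm' at position 0: consonant
  'l' at position 1: consonant
  'l' at position 2: consonant
  'h' at position 3: consonant
  'c' at position 4: consonant
  'g' at position 5: consonant
Total vowels: 0

0


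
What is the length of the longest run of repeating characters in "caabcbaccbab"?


Input: "caabcbaccbab"
Scanning for longest run:
  Position 1 ('a'): new char, reset run to 1
  Position 2 ('a'): continues run of 'a', length=2
  Position 3 ('b'): new char, reset run to 1
  Position 4 ('c'): new char, reset run to 1
  Position 5 ('b'): new char, reset run to 1
  Position 6 ('a'): new char, reset run to 1
  Position 7 ('c'): new char, reset run to 1
  Position 8 ('c'): continues run of 'c', length=2
  Position 9 ('b'): new char, reset run to 1
  Position 10 ('a'): new char, reset run to 1
  Position 11 ('b'): new char, reset run to 1
Longest run: 'a' with length 2

2


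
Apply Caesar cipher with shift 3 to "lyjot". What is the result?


Caesar cipher: shift "lyjot" by 3
  'l' (pos 11) + 3 = pos 14 = 'o'
  'y' (pos 24) + 3 = pos 1 = 'b'
  'j' (pos 9) + 3 = pos 12 = 'm'
  'o' (pos 14) + 3 = pos 17 = 'r'
  't' (pos 19) + 3 = pos 22 = 'w'
Result: obmrw

obmrw


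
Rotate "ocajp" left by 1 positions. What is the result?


Input: "ocajp", rotate left by 1
First 1 characters: "o"
Remaining characters: "cajp"
Concatenate remaining + first: "cajp" + "o" = "cajpo"

cajpo


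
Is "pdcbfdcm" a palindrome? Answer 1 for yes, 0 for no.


Input: pdcbfdcm
Reversed: mcdfbcdp
  Compare pos 0 ('p') with pos 7 ('m'): MISMATCH
  Compare pos 1 ('d') with pos 6 ('c'): MISMATCH
  Compare pos 2 ('c') with pos 5 ('d'): MISMATCH
  Compare pos 3 ('b') with pos 4 ('f'): MISMATCH
Result: not a palindrome

0


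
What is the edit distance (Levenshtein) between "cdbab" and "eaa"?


Computing edit distance: "cdbab" -> "eaa"
DP table:
           e    a    a
      0    1    2    3
  c   1    1    2    3
  d   2    2    2    3
  b   3    3    3    3
  a   4    4    3    3
  b   5    5    4    4
Edit distance = dp[5][3] = 4

4
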